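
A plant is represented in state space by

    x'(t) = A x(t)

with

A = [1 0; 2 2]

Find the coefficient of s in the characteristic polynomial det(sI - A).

-3

For a 2×2 matrix, det(sI - A) = s^2 - (tr A)s + det A.
tr A = 3, det A = 2.
So p(s) = s^2 - 3s + 2.
The coefficient of s is -3.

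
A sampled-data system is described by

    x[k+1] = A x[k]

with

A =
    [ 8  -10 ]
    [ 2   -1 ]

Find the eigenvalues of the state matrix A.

det(zI - A) = z^2 - (tr A)z + det A, with tr A = 8 + (-1) = 7 and det A = 8·(-1) - (-10)·2 = -8 - (-20) = 12.
So p(z) = det(zI - A) = z^2 - 7z + 12.
Factor z^2 - 7z + 12: two numbers with sum 7 and product 12 are 4 and 3, so z^2 - 7z + 12 = (z - 4)(z - 3).
Hence p(z) = (z - 4) (z - 3), with roots 3, 4.

3, 4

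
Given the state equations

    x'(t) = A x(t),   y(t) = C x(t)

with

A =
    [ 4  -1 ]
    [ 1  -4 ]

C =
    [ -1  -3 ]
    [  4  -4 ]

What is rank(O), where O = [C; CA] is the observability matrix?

CA = [[-7, 13], [12, 12]]
Observability matrix O = [C; CA] = [[-1, -3], [4, -4], [-7, 13], [12, 12]]
Take the 2×2 submatrix of O formed by rows 1, 2: [[-1, -3], [4, -4]]. Its determinant is (-1)·(-4) - (-3)·4 = 4 - (-12) = 16 ≠ 0.
So rank(O) ≥ 2; since O has 2 columns, rank(O) = 2.
rank(O) = 2 = n, so the pair (A, C) is completely observable.

2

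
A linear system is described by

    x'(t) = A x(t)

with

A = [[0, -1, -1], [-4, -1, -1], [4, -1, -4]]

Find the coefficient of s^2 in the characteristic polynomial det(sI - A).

Expand det(sI - A) for the 3×3 matrix.
p(s) = s^3 + 5s^2 + 3s - 12.
(Check: constant term = det(-A) = (-1)^3 det A = -12; coefficient of s^2 = -tr A = 5.)
The coefficient of s^2 is 5.

5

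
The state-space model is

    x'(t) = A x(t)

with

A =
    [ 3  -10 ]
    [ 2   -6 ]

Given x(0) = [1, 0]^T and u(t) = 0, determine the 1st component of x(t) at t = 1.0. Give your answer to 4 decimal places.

det(sI - A) = s^2 - (tr A)s + det A, with tr A = 3 + (-6) = -3 and det A = 3·(-6) - (-10)·2 = -18 - (-20) = 2.
So p(s) = det(sI - A) = s^2 + 3s + 2.
Factor s^2 + 3s + 2: two numbers with sum -3 and product 2 are -1 and -2, so s^2 + 3s + 2 = (s + 1)(s + 2).
Hence p(s) = (s + 1) (s + 2), with roots -2, -1.
The eigenvalues -2, -1 are distinct and real, so A is diagonalisable and x(t) = e^{At} x(0) = V diag(e^{λ_i t}) V^{-1} x(0), where the columns of V are the eigenvectors.
λ = -2: A - (-2)I = [[5, -10], [2, -4]]. Row 1 gives 5·v1 + (-10)·v2 = 0, so take v_1 = [2, 1]^T.
λ = -1: A - (-1)I = [[4, -10], [2, -5]]. Row 1 gives 4·v1 + (-10)·v2 = 0, so take v_2 = [-5, -2]^T.
V = [v_1 v_2] = [[2, -5], [1, -2]] has det V = 1, so V^{-1} = adj(V)/det V = [[-2, 5], [-1, 2]].
Modal coordinates z(0) = V^{-1} x(0): (-2)·1 + 5·0 = -2; (-1)·1 + 2·0 = -1; so z(0) = [-2, -1]^T.
x_1(t) = Σ_i (v_i)_1 · z_i(0) · e^{λ_i t} (row 1 of V times the modal terms).
x_1(1.0) = 2·(-2)·e^{-2·1.0} + (-5)·(-1)·e^{-1·1.0} = (-4)·0.135335 + 5·0.367879 = 1.2981.

1.2981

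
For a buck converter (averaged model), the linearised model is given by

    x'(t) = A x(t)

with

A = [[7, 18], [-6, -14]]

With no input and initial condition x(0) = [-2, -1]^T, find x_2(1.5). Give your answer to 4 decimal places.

0.3441

det(sI - A) = s^2 - (tr A)s + det A, with tr A = 7 + (-14) = -7 and det A = 7·(-14) - 18·(-6) = -98 - (-108) = 10.
So p(s) = det(sI - A) = s^2 + 7s + 10.
Factor s^2 + 7s + 10: two numbers with sum -7 and product 10 are -2 and -5, so s^2 + 7s + 10 = (s + 2)(s + 5).
Hence p(s) = (s + 2) (s + 5), with roots -5, -2.
The eigenvalues -5, -2 are distinct and real, so A is diagonalisable and x(t) = e^{At} x(0) = V diag(e^{λ_i t}) V^{-1} x(0), where the columns of V are the eigenvectors.
λ = -5: A - (-5)I = [[12, 18], [-6, -9]]. Row 1 gives 12·v1 + 18·v2 = 0, so take v_1 = [-3, 2]^T.
λ = -2: A - (-2)I = [[9, 18], [-6, -12]]. Row 1 gives 9·v1 + 18·v2 = 0, so take v_2 = [2, -1]^T.
V = [v_1 v_2] = [[-3, 2], [2, -1]] has det V = -1, so V^{-1} = adj(V)/det V = [[1, 2], [2, 3]].
Modal coordinates z(0) = V^{-1} x(0): 1·(-2) + 2·(-1) = -4; 2·(-2) + 3·(-1) = -7; so z(0) = [-4, -7]^T.
x_2(t) = Σ_i (v_i)_2 · z_i(0) · e^{λ_i t} (row 2 of V times the modal terms).
x_2(1.5) = 2·(-4)·e^{-5·1.5} + (-1)·(-7)·e^{-2·1.5} = (-8)·0.000553 + 7·0.049787 = 0.3441.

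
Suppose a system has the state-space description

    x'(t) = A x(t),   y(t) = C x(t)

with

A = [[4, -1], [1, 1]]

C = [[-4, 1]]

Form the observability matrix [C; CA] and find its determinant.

CA = [[-15, 5]]
Observability matrix O = [C; CA] = [[-4, 1], [-15, 5]]
det(O) = (-4)·5 - 1·(-15) = -20 - (-15) = -5
Since det(O) ≠ 0, rank(O) = 2 and the system is completely observable.

-5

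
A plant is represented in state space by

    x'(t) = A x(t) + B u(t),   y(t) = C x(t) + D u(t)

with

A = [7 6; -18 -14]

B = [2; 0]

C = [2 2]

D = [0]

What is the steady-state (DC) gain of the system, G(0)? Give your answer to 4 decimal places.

-1.6000

G(0) = C(-A)^{-1}B + D = -C A^{-1} B + D.
det A = 10, so A^{-1} = (1/10)·adj(A) = [[-7/5, -3/5], [9/5, 7/10]]
A^{-1} B = [-14/5, 18/5]^T
C A^{-1} B = 8/5
G(0) = D - C A^{-1} B = 0 - (8/5) = -8/5 ≈ -1.6000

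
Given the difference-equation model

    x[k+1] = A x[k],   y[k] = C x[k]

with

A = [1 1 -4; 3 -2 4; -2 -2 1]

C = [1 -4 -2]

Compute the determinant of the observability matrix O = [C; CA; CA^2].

CA = [[-7, 13, -22]]
CA^2 = [[76, 11, 58]]
Observability matrix O = [C; CA; CA^2] = [[1, -4, -2], [-7, 13, -22], [76, 11, 58]]
Expanding along the first row, det(O) = 1·(13·58 - (-22)·11) - (-4)·((-7)·58 - (-22)·76) + (-2)·((-7)·11 - 13·76) = 1·996 - (-4)·1266 + (-2)·(-1065) = 8190
Since det(O) ≠ 0, rank(O) = 3 and the system is completely observable.

8190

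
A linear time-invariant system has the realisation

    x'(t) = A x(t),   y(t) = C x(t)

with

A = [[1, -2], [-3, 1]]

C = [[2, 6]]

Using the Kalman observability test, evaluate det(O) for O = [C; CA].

CA = [[-16, 2]]
Observability matrix O = [C; CA] = [[2, 6], [-16, 2]]
det(O) = 2·2 - 6·(-16) = 4 - (-96) = 100
Since det(O) ≠ 0, rank(O) = 2 and the system is completely observable.

100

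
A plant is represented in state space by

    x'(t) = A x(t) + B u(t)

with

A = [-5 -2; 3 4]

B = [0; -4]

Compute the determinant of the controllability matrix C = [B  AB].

AB = [[8], [-16]]
Controllability matrix C = [B  AB] = [[0, 8], [-4, -16]]
det(C) = 0·(-16) - 8·(-4) = 0 - (-32) = 32
Since det(C) ≠ 0, rank(C) = 2 and the system is completely controllable.

32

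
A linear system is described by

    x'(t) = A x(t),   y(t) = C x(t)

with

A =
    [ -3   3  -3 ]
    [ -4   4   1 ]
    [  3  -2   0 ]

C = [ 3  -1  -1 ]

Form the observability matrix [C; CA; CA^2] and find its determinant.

CA = [[-8, 7, -10]]
CA^2 = [[-34, 24, 31]]
Observability matrix O = [C; CA; CA^2] = [[3, -1, -1], [-8, 7, -10], [-34, 24, 31]]
Expanding along the first row, det(O) = 3·(7·31 - (-10)·24) - (-1)·((-8)·31 - (-10)·(-34)) + (-1)·((-8)·24 - 7·(-34)) = 3·457 - (-1)·(-588) + (-1)·46 = 737
Since det(O) ≠ 0, rank(O) = 3 and the system is completely observable.

737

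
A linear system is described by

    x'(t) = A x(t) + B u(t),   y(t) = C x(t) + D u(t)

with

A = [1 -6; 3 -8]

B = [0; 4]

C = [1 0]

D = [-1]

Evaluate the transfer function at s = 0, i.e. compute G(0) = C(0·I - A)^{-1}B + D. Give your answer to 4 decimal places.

-3.4000

G(0) = C(-A)^{-1}B + D = -C A^{-1} B + D.
det A = 10, so A^{-1} = (1/10)·adj(A) = [[-4/5, 3/5], [-3/10, 1/10]]
A^{-1} B = [12/5, 2/5]^T
C A^{-1} B = 12/5
G(0) = D - C A^{-1} B = -1 - (12/5) = -17/5 ≈ -3.4000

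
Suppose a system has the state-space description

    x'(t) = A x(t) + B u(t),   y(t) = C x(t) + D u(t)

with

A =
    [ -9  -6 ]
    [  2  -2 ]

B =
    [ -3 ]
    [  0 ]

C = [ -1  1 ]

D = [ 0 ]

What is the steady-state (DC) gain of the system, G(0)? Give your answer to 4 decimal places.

0.0000

G(0) = C(-A)^{-1}B + D = -C A^{-1} B + D.
det A = 30, so A^{-1} = (1/30)·adj(A) = [[-1/15, 1/5], [-1/15, -3/10]]
A^{-1} B = [1/5, 1/5]^T
C A^{-1} B = 0
G(0) = D - C A^{-1} B = 0 - (0) = 0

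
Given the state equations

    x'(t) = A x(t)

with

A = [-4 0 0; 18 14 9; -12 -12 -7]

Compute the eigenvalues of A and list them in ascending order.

-4, 2, 5

det(sI - A) = s^3 - (tr A)s^2 + (M11 + M22 + M33)s - det A, where Mii is the 2×2 principal minor of A obtained by deleting row i and column i.
tr A = (-4) + 14 + (-7) = 3; M11 = 14·(-7) - 9·(-12) = -98 - (-108) = 10; M22 = (-4)·(-7) - 0·(-12) = 28 - 0 = 28; M33 = (-4)·14 - 0·18 = -56 - 0 = -56; sum of minors = -18.
det A = (-4)·(14·(-7) - 9·(-12)) - 0·(18·(-7) - 9·(-12)) + 0·(18·(-12) - 14·(-12)) = (-4)·10 - 0·(-18) + 0·(-48) = -40.
So p(s) = det(sI - A) = s^3 - 3s^2 - 18s + 40.
Rational-root test: any integer root divides 40. Testing small divisors, s = 2 works: p(2) = 8 + (-12) + (-36) + 40 = 0, so (s - 2) is a factor.
Dividing, p(s) = (s - 2)(s^2 - s - 20).
Factor s^2 - s - 20: two numbers with sum 1 and product -20 are 5 and -4, so s^2 - s - 20 = (s - 5)(s + 4).
Hence p(s) = (s - 5) (s - 2) (s + 4), with roots -4, 2, 5.
At least one eigenvalue has non-negative real part, so the system is not asymptotically stable.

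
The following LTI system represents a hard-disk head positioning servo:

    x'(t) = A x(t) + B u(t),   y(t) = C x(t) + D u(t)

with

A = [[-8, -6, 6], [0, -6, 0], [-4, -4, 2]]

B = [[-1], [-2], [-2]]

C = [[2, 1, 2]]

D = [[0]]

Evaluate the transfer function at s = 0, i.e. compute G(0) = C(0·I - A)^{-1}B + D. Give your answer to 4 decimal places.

-4.1667

G(0) = C(-A)^{-1}B + D = -C A^{-1} B + D.
det A = -48, so A^{-1} = (1/-48)·adj(A) = [[1/4, 1/4, -3/4], [0, -1/6, 0], [1/2, 1/6, -1]]
A^{-1} B = [3/4, 1/3, 7/6]^T
C A^{-1} B = 25/6
G(0) = D - C A^{-1} B = 0 - (25/6) = -25/6 ≈ -4.1667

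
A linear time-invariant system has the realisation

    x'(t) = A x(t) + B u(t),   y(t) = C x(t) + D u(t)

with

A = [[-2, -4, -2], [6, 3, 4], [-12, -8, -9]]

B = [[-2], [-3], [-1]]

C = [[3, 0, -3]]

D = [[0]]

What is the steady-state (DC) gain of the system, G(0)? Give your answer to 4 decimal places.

G(0) = C(-A)^{-1}B + D = -C A^{-1} B + D.
det A = -10, so A^{-1} = (1/-10)·adj(A) = [[-1/2, 2, 1], [-3/5, 3/5, 2/5], [6/5, -16/5, -9/5]]
A^{-1} B = [-6, -1, 9]^T
C A^{-1} B = -45
G(0) = D - C A^{-1} B = 0 - (-45) = 45

45.0000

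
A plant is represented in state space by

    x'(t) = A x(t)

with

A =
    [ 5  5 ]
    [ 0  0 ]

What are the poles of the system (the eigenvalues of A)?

det(sI - A) = s^2 - (tr A)s + det A, with tr A = 5 + 0 = 5 and det A = 5·0 - 5·0 = 0 - 0 = 0.
So p(s) = det(sI - A) = s^2 - 5s.
Factor s^2 - 5s: two numbers with sum 5 and product 0 are 5 and 0, so s^2 - 5s = s(s - 5).
Hence p(s) = s (s - 5), with roots 0, 5.
At least one eigenvalue has non-negative real part, so the system is not asymptotically stable.

0, 5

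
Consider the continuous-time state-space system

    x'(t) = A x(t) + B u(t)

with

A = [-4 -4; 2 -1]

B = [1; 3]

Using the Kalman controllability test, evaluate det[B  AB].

AB = [[-16], [-1]]
Controllability matrix C = [B  AB] = [[1, -16], [3, -1]]
det(C) = 1·(-1) - (-16)·3 = -1 - (-48) = 47
Since det(C) ≠ 0, rank(C) = 2 and the system is completely controllable.

47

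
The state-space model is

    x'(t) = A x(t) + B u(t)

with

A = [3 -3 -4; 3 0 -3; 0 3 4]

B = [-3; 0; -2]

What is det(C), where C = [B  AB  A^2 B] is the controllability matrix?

AB = [[-1], [-3], [-8]]
A^2B = [[38], [21], [-41]]
Controllability matrix C = [B  AB  A^2B] = [[-3, -1, 38], [0, -3, 21], [-2, -8, -41]]
Expanding along the first row, det(C) = (-3)·((-3)·(-41) - 21·(-8)) - (-1)·(0·(-41) - 21·(-2)) + 38·(0·(-8) - (-3)·(-2)) = (-3)·291 - (-1)·42 + 38·(-6) = -1059
Since det(C) ≠ 0, rank(C) = 3 and the system is completely controllable.

-1059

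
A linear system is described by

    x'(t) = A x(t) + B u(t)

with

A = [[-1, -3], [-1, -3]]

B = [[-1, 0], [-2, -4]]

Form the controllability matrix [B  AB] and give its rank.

2

AB = [[7, 12], [7, 12]]
Controllability matrix C = [B  AB] = [[-1, 0, 7, 12], [-2, -4, 7, 12]]
Take the 2×2 submatrix of C formed by columns 1, 2: [[-1, 0], [-2, -4]]. Its determinant is (-1)·(-4) - 0·(-2) = 4 - 0 = 4 ≠ 0.
So rank(C) ≥ 2; since C has 2 rows, rank(C) = 2.
rank(C) = 2 = n, so the pair (A, B) is completely controllable.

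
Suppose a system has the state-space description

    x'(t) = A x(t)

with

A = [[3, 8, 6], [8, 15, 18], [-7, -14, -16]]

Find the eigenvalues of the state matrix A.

det(sI - A) = s^3 - (tr A)s^2 + (M11 + M22 + M33)s - det A, where Mii is the 2×2 principal minor of A obtained by deleting row i and column i.
tr A = 3 + 15 + (-16) = 2; M11 = 15·(-16) - 18·(-14) = -240 - (-252) = 12; M22 = 3·(-16) - 6·(-7) = -48 - (-42) = -6; M33 = 3·15 - 8·8 = 45 - 64 = -19; sum of minors = -13.
det A = 3·(15·(-16) - 18·(-14)) - 8·(8·(-16) - 18·(-7)) + 6·(8·(-14) - 15·(-7)) = 3·12 - 8·(-2) + 6·(-7) = 10.
So p(s) = det(sI - A) = s^3 - 2s^2 - 13s - 10.
Rational-root test: any integer root divides -10. Testing small divisors, s = -1 works: p(-1) = -1 + (-2) + 13 + (-10) = 0, so (s + 1) is a factor.
Dividing, p(s) = (s + 1)(s^2 - 3s - 10).
Factor s^2 - 3s - 10: two numbers with sum 3 and product -10 are 5 and -2, so s^2 - 3s - 10 = (s - 5)(s + 2).
Hence p(s) = (s - 5) (s + 1) (s + 2), with roots -2, -1, 5.
At least one eigenvalue has non-negative real part, so the system is not asymptotically stable.

-2, -1, 5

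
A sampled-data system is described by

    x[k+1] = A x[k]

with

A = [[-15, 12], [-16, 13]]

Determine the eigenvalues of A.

det(zI - A) = z^2 - (tr A)z + det A, with tr A = (-15) + 13 = -2 and det A = (-15)·13 - 12·(-16) = -195 - (-192) = -3.
So p(z) = det(zI - A) = z^2 + 2z - 3.
Factor z^2 + 2z - 3: two numbers with sum -2 and product -3 are 1 and -3, so z^2 + 2z - 3 = (z - 1)(z + 3).
Hence p(z) = (z - 1) (z + 3), with roots -3, 1.

-3, 1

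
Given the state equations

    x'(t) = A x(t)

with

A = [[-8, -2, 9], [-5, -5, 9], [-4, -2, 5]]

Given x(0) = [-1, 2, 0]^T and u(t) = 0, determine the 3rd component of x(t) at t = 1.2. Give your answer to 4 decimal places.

-0.2357

det(sI - A) = s^3 - (tr A)s^2 + (M11 + M22 + M33)s - det A, where Mii is the 2×2 principal minor of A obtained by deleting row i and column i.
tr A = (-8) + (-5) + 5 = -8; M11 = (-5)·5 - 9·(-2) = -25 - (-18) = -7; M22 = (-8)·5 - 9·(-4) = -40 - (-36) = -4; M33 = (-8)·(-5) - (-2)·(-5) = 40 - 10 = 30; sum of minors = 19.
det A = (-8)·((-5)·5 - 9·(-2)) - (-2)·((-5)·5 - 9·(-4)) + 9·((-5)·(-2) - (-5)·(-4)) = (-8)·(-7) - (-2)·11 + 9·(-10) = -12.
So p(s) = det(sI - A) = s^3 + 8s^2 + 19s + 12.
Rational-root test: any integer root divides 12. Testing small divisors, s = -1 works: p(-1) = -1 + 8 + (-19) + 12 = 0, so (s + 1) is a factor.
Dividing, p(s) = (s + 1)(s^2 + 7s + 12).
Factor s^2 + 7s + 12: two numbers with sum -7 and product 12 are -3 and -4, so s^2 + 7s + 12 = (s + 3)(s + 4).
Hence p(s) = (s + 1) (s + 3) (s + 4), with roots -4, -3, -1.
The eigenvalues -4, -3, -1 are distinct and real, so A is diagonalisable and x(t) = e^{At} x(0) = V diag(e^{λ_i t}) V^{-1} x(0), where the columns of V are the eigenvectors.
λ = -4: A - (-4)I = [[-4, -2, 9], [-5, -1, 9], [-4, -2, 9]]. v must be orthogonal to every row; (row 1) × (row 2) = [-9, -9, -6], so take v_1 = [3, 3, 2]^T.
λ = -3: A - (-3)I = [[-5, -2, 9], [-5, -2, 9], [-4, -2, 8]]. v must be orthogonal to every row; (row 1) × (row 3) = [2, 4, 2], so take v_2 = [1, 2, 1]^T.
λ = -1: A - (-1)I = [[-7, -2, 9], [-5, -4, 9], [-4, -2, 6]]. v must be orthogonal to every row; (row 1) × (row 2) = [18, 18, 18], so take v_3 = [1, 1, 1]^T.
V = [v_1 v_2 v_3] = [[3, 1, 1], [3, 2, 1], [2, 1, 1]] has det V = 1, so V^{-1} = adj(V)/det V = [[1, 0, -1], [-1, 1, 0], [-1, -1, 3]].
Modal coordinates z(0) = V^{-1} x(0): 1·(-1) + 0·2 + (-1)·0 = -1; (-1)·(-1) + 1·2 + 0·0 = 3; (-1)·(-1) + (-1)·2 + 3·0 = -1; so z(0) = [-1, 3, -1]^T.
x_3(t) = Σ_i (v_i)_3 · z_i(0) · e^{λ_i t} (row 3 of V times the modal terms).
x_3(1.2) = 2·(-1)·e^{-4·1.2} + 1·3·e^{-3·1.2} + 1·(-1)·e^{-1·1.2} = (-2)·0.008230 + 3·0.027324 + (-1)·0.301194 = -0.2357.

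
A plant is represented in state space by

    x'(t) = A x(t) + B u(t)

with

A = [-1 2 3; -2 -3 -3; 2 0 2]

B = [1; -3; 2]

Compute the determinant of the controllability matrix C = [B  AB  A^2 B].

-288

AB = [[-1], [1], [6]]
A^2B = [[21], [-19], [10]]
Controllability matrix C = [B  AB  A^2B] = [[1, -1, 21], [-3, 1, -19], [2, 6, 10]]
Expanding along the first row, det(C) = 1·(1·10 - (-19)·6) - (-1)·((-3)·10 - (-19)·2) + 21·((-3)·6 - 1·2) = 1·124 - (-1)·8 + 21·(-20) = -288
Since det(C) ≠ 0, rank(C) = 3 and the system is completely controllable.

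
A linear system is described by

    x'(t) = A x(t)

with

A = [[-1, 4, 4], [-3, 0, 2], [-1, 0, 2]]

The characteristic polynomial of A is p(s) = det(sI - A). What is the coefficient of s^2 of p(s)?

Expand det(sI - A) for the 3×3 matrix.
p(s) = s^3 - s^2 + 14s - 16.
(Check: constant term = det(-A) = (-1)^3 det A = -16; coefficient of s^2 = -tr A = -1.)
The coefficient of s^2 is -1.

-1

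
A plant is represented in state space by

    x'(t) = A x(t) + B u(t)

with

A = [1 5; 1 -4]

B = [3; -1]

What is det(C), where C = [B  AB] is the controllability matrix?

AB = [[-2], [7]]
Controllability matrix C = [B  AB] = [[3, -2], [-1, 7]]
det(C) = 3·7 - (-2)·(-1) = 21 - 2 = 19
Since det(C) ≠ 0, rank(C) = 2 and the system is completely controllable.

19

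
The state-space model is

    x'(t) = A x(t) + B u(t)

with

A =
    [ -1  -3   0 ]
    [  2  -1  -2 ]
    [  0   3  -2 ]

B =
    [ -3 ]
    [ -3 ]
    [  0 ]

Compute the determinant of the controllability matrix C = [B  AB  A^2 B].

AB = [[12], [-3], [-9]]
A^2B = [[-3], [45], [9]]
Controllability matrix C = [B  AB  A^2B] = [[-3, 12, -3], [-3, -3, 45], [0, -9, 9]]
Expanding along the first row, det(C) = (-3)·((-3)·9 - 45·(-9)) - 12·((-3)·9 - 45·0) + (-3)·((-3)·(-9) - (-3)·0) = (-3)·378 - 12·(-27) + (-3)·27 = -891
Since det(C) ≠ 0, rank(C) = 3 and the system is completely controllable.

-891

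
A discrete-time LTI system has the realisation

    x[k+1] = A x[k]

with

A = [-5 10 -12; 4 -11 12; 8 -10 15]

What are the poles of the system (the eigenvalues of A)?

det(zI - A) = z^3 - (tr A)z^2 + (M11 + M22 + M33)z - det A, where Mii is the 2×2 principal minor of A obtained by deleting row i and column i.
tr A = (-5) + (-11) + 15 = -1; M11 = (-11)·15 - 12·(-10) = -165 - (-120) = -45; M22 = (-5)·15 - (-12)·8 = -75 - (-96) = 21; M33 = (-5)·(-11) - 10·4 = 55 - 40 = 15; sum of minors = -9.
det A = (-5)·((-11)·15 - 12·(-10)) - 10·(4·15 - 12·8) + (-12)·(4·(-10) - (-11)·8) = (-5)·(-45) - 10·(-36) + (-12)·48 = 9.
So p(z) = det(zI - A) = z^3 + z^2 - 9z - 9.
Rational-root test: any integer root divides -9. Testing small divisors, z = -1 works: p(-1) = -1 + 1 + 9 + (-9) = 0, so (z + 1) is a factor.
Dividing, p(z) = (z + 1)(z^2 - 9).
Factor z^2 - 9: two numbers with sum 0 and product -9 are 3 and -3, so z^2 - 9 = (z - 3)(z + 3).
Hence p(z) = (z - 3) (z + 1) (z + 3), with roots -3, -1, 3.

-3, -1, 3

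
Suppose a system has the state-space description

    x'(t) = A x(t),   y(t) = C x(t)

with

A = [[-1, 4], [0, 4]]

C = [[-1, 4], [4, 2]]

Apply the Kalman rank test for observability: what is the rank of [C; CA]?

2

CA = [[1, 12], [-4, 24]]
Observability matrix O = [C; CA] = [[-1, 4], [4, 2], [1, 12], [-4, 24]]
Take the 2×2 submatrix of O formed by rows 1, 2: [[-1, 4], [4, 2]]. Its determinant is (-1)·2 - 4·4 = -2 - 16 = -18 ≠ 0.
So rank(O) ≥ 2; since O has 2 columns, rank(O) = 2.
rank(O) = 2 = n, so the pair (A, C) is completely observable.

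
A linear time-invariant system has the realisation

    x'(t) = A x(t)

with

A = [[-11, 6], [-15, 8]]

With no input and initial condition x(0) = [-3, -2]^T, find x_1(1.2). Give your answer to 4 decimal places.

det(sI - A) = s^2 - (tr A)s + det A, with tr A = (-11) + 8 = -3 and det A = (-11)·8 - 6·(-15) = -88 - (-90) = 2.
So p(s) = det(sI - A) = s^2 + 3s + 2.
Factor s^2 + 3s + 2: two numbers with sum -3 and product 2 are -1 and -2, so s^2 + 3s + 2 = (s + 1)(s + 2).
Hence p(s) = (s + 1) (s + 2), with roots -2, -1.
The eigenvalues -2, -1 are distinct and real, so A is diagonalisable and x(t) = e^{At} x(0) = V diag(e^{λ_i t}) V^{-1} x(0), where the columns of V are the eigenvectors.
λ = -2: A - (-2)I = [[-9, 6], [-15, 10]]. Row 1 gives (-9)·v1 + 6·v2 = 0, so take v_1 = [-2, -3]^T.
λ = -1: A - (-1)I = [[-10, 6], [-15, 9]]. Row 1 gives (-10)·v1 + 6·v2 = 0, so take v_2 = [3, 5]^T.
V = [v_1 v_2] = [[-2, 3], [-3, 5]] has det V = -1, so V^{-1} = adj(V)/det V = [[-5, 3], [-3, 2]].
Modal coordinates z(0) = V^{-1} x(0): (-5)·(-3) + 3·(-2) = 9; (-3)·(-3) + 2·(-2) = 5; so z(0) = [9, 5]^T.
x_1(t) = Σ_i (v_i)_1 · z_i(0) · e^{λ_i t} (row 1 of V times the modal terms).
x_1(1.2) = (-2)·9·e^{-2·1.2} + 3·5·e^{-1·1.2} = (-18)·0.090718 + 15·0.301194 = 2.8850.

2.8850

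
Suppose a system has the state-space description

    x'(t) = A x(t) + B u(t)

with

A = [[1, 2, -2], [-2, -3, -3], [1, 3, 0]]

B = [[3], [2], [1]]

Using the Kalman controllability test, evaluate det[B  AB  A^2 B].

605

AB = [[5], [-15], [9]]
A^2B = [[-43], [8], [-40]]
Controllability matrix C = [B  AB  A^2B] = [[3, 5, -43], [2, -15, 8], [1, 9, -40]]
Expanding along the first row, det(C) = 3·((-15)·(-40) - 8·9) - 5·(2·(-40) - 8·1) + (-43)·(2·9 - (-15)·1) = 3·528 - 5·(-88) + (-43)·33 = 605
Since det(C) ≠ 0, rank(C) = 3 and the system is completely controllable.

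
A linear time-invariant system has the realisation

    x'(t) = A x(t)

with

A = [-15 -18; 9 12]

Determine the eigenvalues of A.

-6, 3

det(sI - A) = s^2 - (tr A)s + det A, with tr A = (-15) + 12 = -3 and det A = (-15)·12 - (-18)·9 = -180 - (-162) = -18.
So p(s) = det(sI - A) = s^2 + 3s - 18.
Factor s^2 + 3s - 18: two numbers with sum -3 and product -18 are 3 and -6, so s^2 + 3s - 18 = (s - 3)(s + 6).
Hence p(s) = (s - 3) (s + 6), with roots -6, 3.
At least one eigenvalue has non-negative real part, so the system is not asymptotically stable.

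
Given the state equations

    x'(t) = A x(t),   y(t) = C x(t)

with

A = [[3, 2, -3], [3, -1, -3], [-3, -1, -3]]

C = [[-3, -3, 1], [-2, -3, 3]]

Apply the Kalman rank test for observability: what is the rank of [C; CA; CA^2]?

CA = [[-21, -4, 15], [-24, -4, 6]]
CA^2 = [[-120, -53, 30], [-102, -50, 66]]
Observability matrix O = [C; CA; CA^2] = [[-3, -3, 1], [-2, -3, 3], [-21, -4, 15], [-24, -4, 6], [-120, -53, 30], [-102, -50, 66]]
Take the 3×3 submatrix of O formed by rows 1, 2, 3: [[-3, -3, 1], [-2, -3, 3], [-21, -4, 15]]. Its determinant is (-3)·((-3)·15 - 3·(-4)) - (-3)·((-2)·15 - 3·(-21)) + 1·((-2)·(-4) - (-3)·(-21)) = (-3)·(-33) - (-3)·33 + 1·(-55) = 143 ≠ 0.
So rank(O) ≥ 3; since O has 3 columns, rank(O) = 3.
rank(O) = 3 = n, so the pair (A, C) is completely observable.

3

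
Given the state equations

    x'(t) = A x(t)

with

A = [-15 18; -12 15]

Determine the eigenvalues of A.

-3, 3

det(sI - A) = s^2 - (tr A)s + det A, with tr A = (-15) + 15 = 0 and det A = (-15)·15 - 18·(-12) = -225 - (-216) = -9.
So p(s) = det(sI - A) = s^2 - 9.
Factor s^2 - 9: two numbers with sum 0 and product -9 are 3 and -3, so s^2 - 9 = (s - 3)(s + 3).
Hence p(s) = (s - 3) (s + 3), with roots -3, 3.
At least one eigenvalue has non-negative real part, so the system is not asymptotically stable.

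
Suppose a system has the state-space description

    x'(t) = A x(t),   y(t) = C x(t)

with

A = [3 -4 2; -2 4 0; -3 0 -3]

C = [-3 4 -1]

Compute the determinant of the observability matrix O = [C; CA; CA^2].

CA = [[-14, 28, -3]]
CA^2 = [[-89, 168, -19]]
Observability matrix O = [C; CA; CA^2] = [[-3, 4, -1], [-14, 28, -3], [-89, 168, -19]]
Expanding along the first row, det(O) = (-3)·(28·(-19) - (-3)·168) - 4·((-14)·(-19) - (-3)·(-89)) + (-1)·((-14)·168 - 28·(-89)) = (-3)·(-28) - 4·(-1) + (-1)·140 = -52
Since det(O) ≠ 0, rank(O) = 3 and the system is completely observable.

-52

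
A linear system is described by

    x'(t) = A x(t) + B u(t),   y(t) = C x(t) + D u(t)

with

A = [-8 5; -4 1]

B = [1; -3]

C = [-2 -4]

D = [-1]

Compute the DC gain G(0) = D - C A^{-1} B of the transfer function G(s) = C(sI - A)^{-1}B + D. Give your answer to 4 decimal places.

G(0) = C(-A)^{-1}B + D = -C A^{-1} B + D.
det A = 12, so A^{-1} = (1/12)·adj(A) = [[1/12, -5/12], [1/3, -2/3]]
A^{-1} B = [4/3, 7/3]^T
C A^{-1} B = -12
G(0) = D - C A^{-1} B = -1 - (-12) = 11

11.0000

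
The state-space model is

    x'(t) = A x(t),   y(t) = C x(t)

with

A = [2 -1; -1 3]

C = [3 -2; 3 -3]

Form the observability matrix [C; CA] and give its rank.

2

CA = [[8, -9], [9, -12]]
Observability matrix O = [C; CA] = [[3, -2], [3, -3], [8, -9], [9, -12]]
Take the 2×2 submatrix of O formed by rows 1, 2: [[3, -2], [3, -3]]. Its determinant is 3·(-3) - (-2)·3 = -9 - (-6) = -3 ≠ 0.
So rank(O) ≥ 2; since O has 2 columns, rank(O) = 2.
rank(O) = 2 = n, so the pair (A, C) is completely observable.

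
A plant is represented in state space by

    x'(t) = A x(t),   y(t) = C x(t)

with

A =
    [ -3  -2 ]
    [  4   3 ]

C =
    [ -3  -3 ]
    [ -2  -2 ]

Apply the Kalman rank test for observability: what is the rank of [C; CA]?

CA = [[-3, -3], [-2, -2]]
Observability matrix O = [C; CA] = [[-3, -3], [-2, -2], [-3, -3], [-2, -2]]
Every row of O is a scalar multiple of row 1 = [-3, -3] (multipliers 1, 2/3, 1, 2/3), so the rows span a one-dimensional space.
O ≠ 0, hence rank(O) = 1.
rank(O) = 1 < n = 2, so the pair (A, C) is not completely observable.

1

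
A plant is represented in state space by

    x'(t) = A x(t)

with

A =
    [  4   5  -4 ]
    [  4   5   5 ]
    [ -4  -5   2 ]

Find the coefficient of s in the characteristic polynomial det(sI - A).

Expand det(sI - A) for the 3×3 matrix.
p(s) = s^3 - 11s^2 + 27s.
(Check: constant term = det(-A) = (-1)^3 det A = 0; coefficient of s^2 = -tr A = -11.)
The coefficient of s is 27.

27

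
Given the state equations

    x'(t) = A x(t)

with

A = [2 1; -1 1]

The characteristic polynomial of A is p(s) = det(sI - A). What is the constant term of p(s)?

For a 2×2 matrix, det(sI - A) = s^2 - (tr A)s + det A.
tr A = 3, det A = 3.
So p(s) = s^2 - 3s + 3.
The constant term is 3.

3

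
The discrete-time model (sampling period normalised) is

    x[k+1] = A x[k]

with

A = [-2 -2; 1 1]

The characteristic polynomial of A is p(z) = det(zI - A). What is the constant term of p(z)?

For a 2×2 matrix, det(zI - A) = z^2 - (tr A)z + det A.
tr A = -1, det A = 0.
So p(z) = z^2 + z.
The constant term is 0.

0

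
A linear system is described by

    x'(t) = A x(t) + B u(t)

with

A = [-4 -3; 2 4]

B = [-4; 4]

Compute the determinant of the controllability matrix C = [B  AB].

-48

AB = [[4], [8]]
Controllability matrix C = [B  AB] = [[-4, 4], [4, 8]]
det(C) = (-4)·8 - 4·4 = -32 - 16 = -48
Since det(C) ≠ 0, rank(C) = 2 and the system is completely controllable.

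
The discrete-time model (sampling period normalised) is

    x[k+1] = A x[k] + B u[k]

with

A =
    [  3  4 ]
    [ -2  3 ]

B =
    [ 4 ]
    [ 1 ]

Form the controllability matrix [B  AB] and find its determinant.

AB = [[16], [-5]]
Controllability matrix C = [B  AB] = [[4, 16], [1, -5]]
det(C) = 4·(-5) - 16·1 = -20 - 16 = -36
Since det(C) ≠ 0, rank(C) = 2 and the system is completely controllable.

-36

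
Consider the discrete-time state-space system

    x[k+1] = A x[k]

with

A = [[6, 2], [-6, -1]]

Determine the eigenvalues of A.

2, 3

det(zI - A) = z^2 - (tr A)z + det A, with tr A = 6 + (-1) = 5 and det A = 6·(-1) - 2·(-6) = -6 - (-12) = 6.
So p(z) = det(zI - A) = z^2 - 5z + 6.
Factor z^2 - 5z + 6: two numbers with sum 5 and product 6 are 3 and 2, so z^2 - 5z + 6 = (z - 3)(z - 2).
Hence p(z) = (z - 3) (z - 2), with roots 2, 3.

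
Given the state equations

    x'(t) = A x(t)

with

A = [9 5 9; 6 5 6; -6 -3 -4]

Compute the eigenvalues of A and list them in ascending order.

2, 3, 5

det(sI - A) = s^3 - (tr A)s^2 + (M11 + M22 + M33)s - det A, where Mii is the 2×2 principal minor of A obtained by deleting row i and column i.
tr A = 9 + 5 + (-4) = 10; M11 = 5·(-4) - 6·(-3) = -20 - (-18) = -2; M22 = 9·(-4) - 9·(-6) = -36 - (-54) = 18; M33 = 9·5 - 5·6 = 45 - 30 = 15; sum of minors = 31.
det A = 9·(5·(-4) - 6·(-3)) - 5·(6·(-4) - 6·(-6)) + 9·(6·(-3) - 5·(-6)) = 9·(-2) - 5·12 + 9·12 = 30.
So p(s) = det(sI - A) = s^3 - 10s^2 + 31s - 30.
Rational-root test: any integer root divides -30. Testing small divisors, s = 2 works: p(2) = 8 + (-40) + 62 + (-30) = 0, so (s - 2) is a factor.
Dividing, p(s) = (s - 2)(s^2 - 8s + 15).
Factor s^2 - 8s + 15: two numbers with sum 8 and product 15 are 5 and 3, so s^2 - 8s + 15 = (s - 5)(s - 3).
Hence p(s) = (s - 5) (s - 3) (s - 2), with roots 2, 3, 5.
At least one eigenvalue has non-negative real part, so the system is not asymptotically stable.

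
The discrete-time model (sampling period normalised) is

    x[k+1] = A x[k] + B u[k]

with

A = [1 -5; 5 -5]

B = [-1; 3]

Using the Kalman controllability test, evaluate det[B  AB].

AB = [[-16], [-20]]
Controllability matrix C = [B  AB] = [[-1, -16], [3, -20]]
det(C) = (-1)·(-20) - (-16)·3 = 20 - (-48) = 68
Since det(C) ≠ 0, rank(C) = 2 and the system is completely controllable.

68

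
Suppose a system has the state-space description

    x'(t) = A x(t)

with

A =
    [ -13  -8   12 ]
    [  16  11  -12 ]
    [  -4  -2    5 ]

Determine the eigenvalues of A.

-1, 1, 3

det(sI - A) = s^3 - (tr A)s^2 + (M11 + M22 + M33)s - det A, where Mii is the 2×2 principal minor of A obtained by deleting row i and column i.
tr A = (-13) + 11 + 5 = 3; M11 = 11·5 - (-12)·(-2) = 55 - 24 = 31; M22 = (-13)·5 - 12·(-4) = -65 - (-48) = -17; M33 = (-13)·11 - (-8)·16 = -143 - (-128) = -15; sum of minors = -1.
det A = (-13)·(11·5 - (-12)·(-2)) - (-8)·(16·5 - (-12)·(-4)) + 12·(16·(-2) - 11·(-4)) = (-13)·31 - (-8)·32 + 12·12 = -3.
So p(s) = det(sI - A) = s^3 - 3s^2 - s + 3.
Rational-root test: any integer root divides 3. Testing small divisors, s = -1 works: p(-1) = -1 + (-3) + 1 + 3 = 0, so (s + 1) is a factor.
Dividing, p(s) = (s + 1)(s^2 - 4s + 3).
Factor s^2 - 4s + 3: two numbers with sum 4 and product 3 are 3 and 1, so s^2 - 4s + 3 = (s - 3)(s - 1).
Hence p(s) = (s - 3) (s - 1) (s + 1), with roots -1, 1, 3.
At least one eigenvalue has non-negative real part, so the system is not asymptotically stable.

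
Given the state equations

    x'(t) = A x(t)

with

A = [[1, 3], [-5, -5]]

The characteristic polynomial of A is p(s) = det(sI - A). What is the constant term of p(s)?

10

For a 2×2 matrix, det(sI - A) = s^2 - (tr A)s + det A.
tr A = -4, det A = 10.
So p(s) = s^2 + 4s + 10.
The constant term is 10.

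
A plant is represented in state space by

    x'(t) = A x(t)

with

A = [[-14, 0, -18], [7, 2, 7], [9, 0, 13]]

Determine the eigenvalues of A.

det(sI - A) = s^3 - (tr A)s^2 + (M11 + M22 + M33)s - det A, where Mii is the 2×2 principal minor of A obtained by deleting row i and column i.
tr A = (-14) + 2 + 13 = 1; M11 = 2·13 - 7·0 = 26 - 0 = 26; M22 = (-14)·13 - (-18)·9 = -182 - (-162) = -20; M33 = (-14)·2 - 0·7 = -28 - 0 = -28; sum of minors = -22.
det A = (-14)·(2·13 - 7·0) - 0·(7·13 - 7·9) + (-18)·(7·0 - 2·9) = (-14)·26 - 0·28 + (-18)·(-18) = -40.
So p(s) = det(sI - A) = s^3 - s^2 - 22s + 40.
Rational-root test: any integer root divides 40. Testing small divisors, s = 2 works: p(2) = 8 + (-4) + (-44) + 40 = 0, so (s - 2) is a factor.
Dividing, p(s) = (s - 2)(s^2 + s - 20).
Factor s^2 + s - 20: two numbers with sum -1 and product -20 are 4 and -5, so s^2 + s - 20 = (s - 4)(s + 5).
Hence p(s) = (s - 4) (s - 2) (s + 5), with roots -5, 2, 4.
At least one eigenvalue has non-negative real part, so the system is not asymptotically stable.

-5, 2, 4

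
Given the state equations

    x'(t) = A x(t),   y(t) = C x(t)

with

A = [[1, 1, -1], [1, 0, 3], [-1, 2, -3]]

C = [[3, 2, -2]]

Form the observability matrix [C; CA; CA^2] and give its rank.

3

CA = [[7, -1, 9]]
CA^2 = [[-3, 25, -37]]
Observability matrix O = [C; CA; CA^2] = [[3, 2, -2], [7, -1, 9], [-3, 25, -37]]
det(O) = 3·((-1)·(-37) - 9·25) - 2·(7·(-37) - 9·(-3)) + (-2)·(7·25 - (-1)·(-3)) = 3·(-188) - 2·(-232) + (-2)·172 = -444 ≠ 0, so rank(O) = 3.
rank(O) = 3 = n, so the pair (A, C) is completely observable.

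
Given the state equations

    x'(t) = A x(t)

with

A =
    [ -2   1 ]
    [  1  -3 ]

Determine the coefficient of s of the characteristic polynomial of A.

5

For a 2×2 matrix, det(sI - A) = s^2 - (tr A)s + det A.
tr A = -5, det A = 5.
So p(s) = s^2 + 5s + 5.
The coefficient of s is 5.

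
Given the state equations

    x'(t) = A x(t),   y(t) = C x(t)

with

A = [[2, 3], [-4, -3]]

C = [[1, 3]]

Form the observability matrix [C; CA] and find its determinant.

24

CA = [[-10, -6]]
Observability matrix O = [C; CA] = [[1, 3], [-10, -6]]
det(O) = 1·(-6) - 3·(-10) = -6 - (-30) = 24
Since det(O) ≠ 0, rank(O) = 2 and the system is completely observable.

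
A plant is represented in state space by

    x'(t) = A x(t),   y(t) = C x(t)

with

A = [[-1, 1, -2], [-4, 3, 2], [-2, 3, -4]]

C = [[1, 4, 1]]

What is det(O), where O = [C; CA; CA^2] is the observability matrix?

5361

CA = [[-19, 16, 2]]
CA^2 = [[-49, 35, 62]]
Observability matrix O = [C; CA; CA^2] = [[1, 4, 1], [-19, 16, 2], [-49, 35, 62]]
Expanding along the first row, det(O) = 1·(16·62 - 2·35) - 4·((-19)·62 - 2·(-49)) + 1·((-19)·35 - 16·(-49)) = 1·922 - 4·(-1080) + 1·119 = 5361
Since det(O) ≠ 0, rank(O) = 3 and the system is completely observable.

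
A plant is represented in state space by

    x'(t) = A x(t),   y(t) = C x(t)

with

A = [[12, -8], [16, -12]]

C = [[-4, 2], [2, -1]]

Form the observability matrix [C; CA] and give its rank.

1

CA = [[-16, 8], [8, -4]]
Observability matrix O = [C; CA] = [[-4, 2], [2, -1], [-16, 8], [8, -4]]
Every row of O is a scalar multiple of row 1 = [-4, 2] (multipliers 1, -1/2, 4, -2), so the rows span a one-dimensional space.
O ≠ 0, hence rank(O) = 1.
rank(O) = 1 < n = 2, so the pair (A, C) is not completely observable.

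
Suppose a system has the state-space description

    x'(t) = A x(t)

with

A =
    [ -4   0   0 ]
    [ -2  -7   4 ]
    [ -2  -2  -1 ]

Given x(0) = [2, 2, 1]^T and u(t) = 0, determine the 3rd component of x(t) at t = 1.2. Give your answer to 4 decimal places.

-0.0739

det(sI - A) = s^3 - (tr A)s^2 + (M11 + M22 + M33)s - det A, where Mii is the 2×2 principal minor of A obtained by deleting row i and column i.
tr A = (-4) + (-7) + (-1) = -12; M11 = (-7)·(-1) - 4·(-2) = 7 - (-8) = 15; M22 = (-4)·(-1) - 0·(-2) = 4 - 0 = 4; M33 = (-4)·(-7) - 0·(-2) = 28 - 0 = 28; sum of minors = 47.
det A = (-4)·((-7)·(-1) - 4·(-2)) - 0·((-2)·(-1) - 4·(-2)) + 0·((-2)·(-2) - (-7)·(-2)) = (-4)·15 - 0·10 + 0·(-10) = -60.
So p(s) = det(sI - A) = s^3 + 12s^2 + 47s + 60.
Rational-root test: any integer root divides 60. Testing small divisors, s = -3 works: p(-3) = -27 + 108 + (-141) + 60 = 0, so (s + 3) is a factor.
Dividing, p(s) = (s + 3)(s^2 + 9s + 20).
Factor s^2 + 9s + 20: two numbers with sum -9 and product 20 are -4 and -5, so s^2 + 9s + 20 = (s + 4)(s + 5).
Hence p(s) = (s + 3) (s + 4) (s + 5), with roots -5, -4, -3.
The eigenvalues -5, -4, -3 are distinct and real, so A is diagonalisable and x(t) = e^{At} x(0) = V diag(e^{λ_i t}) V^{-1} x(0), where the columns of V are the eigenvectors.
λ = -5: A - (-5)I = [[1, 0, 0], [-2, -2, 4], [-2, -2, 4]]. v must be orthogonal to every row; (row 1) × (row 2) = [0, -4, -2], so take v_1 = [0, 2, 1]^T.
λ = -4: A - (-4)I = [[0, 0, 0], [-2, -3, 4], [-2, -2, 3]]. v must be orthogonal to every row; (row 2) × (row 3) = [-1, -2, -2], so take v_2 = [1, 2, 2]^T.
λ = -3: A - (-3)I = [[-1, 0, 0], [-2, -4, 4], [-2, -2, 2]]. v must be orthogonal to every row; (row 1) × (row 2) = [0, 4, 4], so take v_3 = [0, 1, 1]^T.
V = [v_1 v_2 v_3] = [[0, 1, 0], [2, 2, 1], [1, 2, 1]] has det V = -1, so V^{-1} = adj(V)/det V = [[0, 1, -1], [1, 0, 0], [-2, -1, 2]].
Modal coordinates z(0) = V^{-1} x(0): 0·2 + 1·2 + (-1)·1 = 1; 1·2 + 0·2 + 0·1 = 2; (-2)·2 + (-1)·2 + 2·1 = -4; so z(0) = [1, 2, -4]^T.
x_3(t) = Σ_i (v_i)_3 · z_i(0) · e^{λ_i t} (row 3 of V times the modal terms).
x_3(1.2) = 1·1·e^{-5·1.2} + 2·2·e^{-4·1.2} + 1·(-4)·e^{-3·1.2} = 1·0.002479 + 4·0.008230 + (-4)·0.027324 = -0.0739.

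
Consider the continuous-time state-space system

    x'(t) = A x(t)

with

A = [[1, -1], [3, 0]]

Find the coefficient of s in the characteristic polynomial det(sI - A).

For a 2×2 matrix, det(sI - A) = s^2 - (tr A)s + det A.
tr A = 1, det A = 3.
So p(s) = s^2 - s + 3.
The coefficient of s is -1.

-1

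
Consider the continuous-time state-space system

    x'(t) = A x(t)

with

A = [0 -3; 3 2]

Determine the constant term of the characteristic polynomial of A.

For a 2×2 matrix, det(sI - A) = s^2 - (tr A)s + det A.
tr A = 2, det A = 9.
So p(s) = s^2 - 2s + 9.
The constant term is 9.

9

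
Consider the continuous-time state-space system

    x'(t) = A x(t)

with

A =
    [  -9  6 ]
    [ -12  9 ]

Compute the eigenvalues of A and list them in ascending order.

-3, 3

det(sI - A) = s^2 - (tr A)s + det A, with tr A = (-9) + 9 = 0 and det A = (-9)·9 - 6·(-12) = -81 - (-72) = -9.
So p(s) = det(sI - A) = s^2 - 9.
Factor s^2 - 9: two numbers with sum 0 and product -9 are 3 and -3, so s^2 - 9 = (s - 3)(s + 3).
Hence p(s) = (s - 3) (s + 3), with roots -3, 3.
At least one eigenvalue has non-negative real part, so the system is not asymptotically stable.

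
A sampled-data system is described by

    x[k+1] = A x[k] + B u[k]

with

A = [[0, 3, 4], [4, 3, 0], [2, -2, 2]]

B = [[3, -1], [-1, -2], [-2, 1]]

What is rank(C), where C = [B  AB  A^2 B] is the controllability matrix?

3

AB = [[-11, -2], [9, -10], [4, 4]]
A^2B = [[43, -14], [-17, -38], [-32, 24]]
Controllability matrix C = [B  AB  A^2B] = [[3, -1, -11, -2, 43, -14], [-1, -2, 9, -10, -17, -38], [-2, 1, 4, 4, -32, 24]]
Take the 3×3 submatrix of C formed by columns 1, 2, 3: [[3, -1, -11], [-1, -2, 9], [-2, 1, 4]]. Its determinant is 3·((-2)·4 - 9·1) - (-1)·((-1)·4 - 9·(-2)) + (-11)·((-1)·1 - (-2)·(-2)) = 3·(-17) - (-1)·14 + (-11)·(-5) = 18 ≠ 0.
So rank(C) ≥ 3; since C has 3 rows, rank(C) = 3.
rank(C) = 3 = n, so the pair (A, B) is completely controllable.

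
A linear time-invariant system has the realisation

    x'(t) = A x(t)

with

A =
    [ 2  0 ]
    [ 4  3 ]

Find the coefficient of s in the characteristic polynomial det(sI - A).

-5

For a 2×2 matrix, det(sI - A) = s^2 - (tr A)s + det A.
tr A = 5, det A = 6.
So p(s) = s^2 - 5s + 6.
The coefficient of s is -5.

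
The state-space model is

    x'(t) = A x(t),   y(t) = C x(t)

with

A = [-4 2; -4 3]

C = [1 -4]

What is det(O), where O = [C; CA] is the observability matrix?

CA = [[12, -10]]
Observability matrix O = [C; CA] = [[1, -4], [12, -10]]
det(O) = 1·(-10) - (-4)·12 = -10 - (-48) = 38
Since det(O) ≠ 0, rank(O) = 2 and the system is completely observable.

38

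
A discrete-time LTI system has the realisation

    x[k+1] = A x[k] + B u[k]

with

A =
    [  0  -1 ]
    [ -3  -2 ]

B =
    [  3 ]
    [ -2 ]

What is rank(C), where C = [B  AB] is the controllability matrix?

AB = [[2], [-5]]
Controllability matrix C = [B  AB] = [[3, 2], [-2, -5]]
det(C) = 3·(-5) - 2·(-2) = -15 - (-4) = -11 ≠ 0, so rank(C) = 2.
rank(C) = 2 = n, so the pair (A, B) is completely controllable.

2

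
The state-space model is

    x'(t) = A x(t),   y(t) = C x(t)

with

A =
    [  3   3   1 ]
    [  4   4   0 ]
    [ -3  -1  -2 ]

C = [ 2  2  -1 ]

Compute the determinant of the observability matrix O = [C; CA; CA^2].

CA = [[17, 15, 4]]
CA^2 = [[99, 107, 9]]
Observability matrix O = [C; CA; CA^2] = [[2, 2, -1], [17, 15, 4], [99, 107, 9]]
Expanding along the first row, det(O) = 2·(15·9 - 4·107) - 2·(17·9 - 4·99) + (-1)·(17·107 - 15·99) = 2·(-293) - 2·(-243) + (-1)·334 = -434
Since det(O) ≠ 0, rank(O) = 3 and the system is completely observable.

-434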